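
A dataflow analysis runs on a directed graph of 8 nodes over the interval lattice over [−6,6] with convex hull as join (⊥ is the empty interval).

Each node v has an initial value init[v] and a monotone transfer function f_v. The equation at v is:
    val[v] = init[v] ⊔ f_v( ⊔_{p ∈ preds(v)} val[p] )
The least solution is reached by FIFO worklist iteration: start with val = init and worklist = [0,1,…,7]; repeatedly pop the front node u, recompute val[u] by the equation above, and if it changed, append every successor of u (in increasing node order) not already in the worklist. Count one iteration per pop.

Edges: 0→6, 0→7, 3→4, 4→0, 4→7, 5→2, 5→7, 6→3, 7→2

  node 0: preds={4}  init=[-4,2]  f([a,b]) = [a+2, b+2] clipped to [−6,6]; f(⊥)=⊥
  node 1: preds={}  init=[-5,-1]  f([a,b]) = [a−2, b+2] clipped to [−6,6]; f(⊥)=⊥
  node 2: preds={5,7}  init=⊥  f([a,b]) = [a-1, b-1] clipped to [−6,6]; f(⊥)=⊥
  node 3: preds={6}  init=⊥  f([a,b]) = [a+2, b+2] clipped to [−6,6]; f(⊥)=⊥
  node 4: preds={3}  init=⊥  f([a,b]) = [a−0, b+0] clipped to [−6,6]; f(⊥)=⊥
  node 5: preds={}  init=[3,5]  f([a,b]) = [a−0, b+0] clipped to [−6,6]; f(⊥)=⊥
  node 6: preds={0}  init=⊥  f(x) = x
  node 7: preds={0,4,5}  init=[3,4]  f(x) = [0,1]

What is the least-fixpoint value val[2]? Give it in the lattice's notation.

[-1,4]

Worklist (18 pops):
  #1 pop 0: in=⊥ → [-4,2] (no change)
  #2 pop 1: in=⊥ → [-5,-1] (no change)
  #3 pop 2: in=[3,5] → [2,4] (was ⊥); enqueue []
  #4 pop 3: in=⊥ → ⊥ (no change)
  #5 pop 4: in=⊥ → ⊥ (no change)
  #6 pop 5: in=⊥ → [3,5] (no change)
  #7 pop 6: in=[-4,2] → [-4,2] (was ⊥); enqueue [3]
  #8 pop 7: in=[-4,5] → [0,4] (was [3,4]); enqueue [2]
  #9 pop 3: in=[-4,2] → [-2,4] (was ⊥); enqueue [4]
  #10 pop 2: in=[0,5] → [-1,4] (was [2,4]); enqueue []
  #11 pop 4: in=[-2,4] → [-2,4] (was ⊥); enqueue [0,7]
  #12 pop 0: in=[-2,4] → [-4,6] (was [-4,2]); enqueue [6]
  #13 pop 7: in=[-4,6] → [0,4] (no change)
  #14 pop 6: in=[-4,6] → [-4,6] (was [-4,2]); enqueue [3]
  #15 pop 3: in=[-4,6] → [-2,6] (was [-2,4]); enqueue [4]
  #16 pop 4: in=[-2,6] → [-2,6] (was [-2,4]); enqueue [0,7]
  #17 pop 0: in=[-2,6] → [-4,6] (no change)
  #18 pop 7: in=[-4,6] → [0,4] (no change)

Fixpoint:
  val[0] = [-4,6]
  val[1] = [-5,-1]
  val[2] = [-1,4]
  val[3] = [-2,6]
  val[4] = [-2,6]
  val[5] = [3,5]
  val[6] = [-4,6]
  val[7] = [0,4]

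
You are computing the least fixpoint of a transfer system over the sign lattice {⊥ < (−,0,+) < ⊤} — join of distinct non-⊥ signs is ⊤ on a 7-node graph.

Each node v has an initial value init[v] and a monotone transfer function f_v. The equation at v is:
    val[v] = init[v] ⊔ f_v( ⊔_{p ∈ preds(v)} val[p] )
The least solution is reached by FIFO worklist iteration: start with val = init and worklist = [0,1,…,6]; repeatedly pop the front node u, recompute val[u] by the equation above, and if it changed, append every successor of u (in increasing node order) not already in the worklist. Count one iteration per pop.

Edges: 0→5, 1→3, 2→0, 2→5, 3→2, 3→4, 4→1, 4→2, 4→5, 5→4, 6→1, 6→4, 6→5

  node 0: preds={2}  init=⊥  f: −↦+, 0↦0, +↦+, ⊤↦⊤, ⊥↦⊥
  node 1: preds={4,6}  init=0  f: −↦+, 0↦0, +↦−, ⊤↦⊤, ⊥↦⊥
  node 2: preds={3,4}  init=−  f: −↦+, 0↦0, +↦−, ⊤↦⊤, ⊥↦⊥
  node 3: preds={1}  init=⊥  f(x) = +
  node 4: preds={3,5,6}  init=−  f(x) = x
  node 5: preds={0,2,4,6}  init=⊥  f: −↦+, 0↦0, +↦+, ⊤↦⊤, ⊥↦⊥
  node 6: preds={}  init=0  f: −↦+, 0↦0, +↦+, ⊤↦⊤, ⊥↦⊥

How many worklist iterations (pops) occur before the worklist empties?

12

Iteration log — 12 steps:
  step 1. node 0  ⊔preds=−  new=+  old=⊥  +wl: 
  step 2. node 1  ⊔preds=⊤  new=⊤  old=0  +wl: 
  step 3. node 2  ⊔preds=−  new=⊤  old=−  +wl: 0
  step 4. node 3  ⊔preds=⊤  new=+  old=⊥  +wl: 2
  step 5. node 4  ⊔preds=⊤  new=⊤  old=−  +wl: 1
  step 6. node 5  ⊔preds=⊤  new=⊤  old=⊥  +wl: 4
  step 7. node 6  ⊔preds=⊥  new=0  stable
  step 8. node 0  ⊔preds=⊤  new=⊤  old=+  +wl: 5
  step 9. node 2  ⊔preds=⊤  new=⊤  stable
  step 10. node 1  ⊔preds=⊤  new=⊤  stable
  step 11. node 4  ⊔preds=⊤  new=⊤  stable
  step 12. node 5  ⊔preds=⊤  new=⊤  stable

Least fixpoint reached:
  node 0: ⊤
  node 1: ⊤
  node 2: ⊤
  node 3: +
  node 4: ⊤
  node 5: ⊤
  node 6: 0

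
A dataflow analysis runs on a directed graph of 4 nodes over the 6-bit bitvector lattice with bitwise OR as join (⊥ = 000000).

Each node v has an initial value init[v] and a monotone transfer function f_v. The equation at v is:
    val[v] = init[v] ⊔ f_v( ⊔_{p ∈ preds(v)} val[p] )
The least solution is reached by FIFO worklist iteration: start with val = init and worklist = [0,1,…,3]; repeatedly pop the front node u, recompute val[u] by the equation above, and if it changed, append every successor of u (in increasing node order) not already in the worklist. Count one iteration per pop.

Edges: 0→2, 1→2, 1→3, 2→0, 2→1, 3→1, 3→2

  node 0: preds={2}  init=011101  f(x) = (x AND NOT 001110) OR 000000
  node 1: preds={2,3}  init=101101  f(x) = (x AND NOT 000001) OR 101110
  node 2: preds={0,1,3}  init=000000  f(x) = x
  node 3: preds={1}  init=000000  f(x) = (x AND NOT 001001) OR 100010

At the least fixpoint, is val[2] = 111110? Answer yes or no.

Iteration log — 10 steps:
  step 1. node 0  ⊔preds=000000  new=011101  stable
  step 2. node 1  ⊔preds=000000  new=101111  old=101101  +wl: 
  step 3. node 2  ⊔preds=111111  new=111111  old=000000  +wl: 0,1
  step 4. node 3  ⊔preds=101111  new=100110  old=000000  +wl: 2
  step 5. node 0  ⊔preds=111111  new=111101  old=011101  +wl: 
  step 6. node 1  ⊔preds=111111  new=111111  old=101111  +wl: 3
  step 7. node 2  ⊔preds=111111  new=111111  stable
  step 8. node 3  ⊔preds=111111  new=110110  old=100110  +wl: 1,2
  step 9. node 1  ⊔preds=111111  new=111111  stable
  step 10. node 2  ⊔preds=111111  new=111111  stable

Least fixpoint reached:
  node 0: 111101
  node 1: 111111
  node 2: 111111
  node 3: 110110

no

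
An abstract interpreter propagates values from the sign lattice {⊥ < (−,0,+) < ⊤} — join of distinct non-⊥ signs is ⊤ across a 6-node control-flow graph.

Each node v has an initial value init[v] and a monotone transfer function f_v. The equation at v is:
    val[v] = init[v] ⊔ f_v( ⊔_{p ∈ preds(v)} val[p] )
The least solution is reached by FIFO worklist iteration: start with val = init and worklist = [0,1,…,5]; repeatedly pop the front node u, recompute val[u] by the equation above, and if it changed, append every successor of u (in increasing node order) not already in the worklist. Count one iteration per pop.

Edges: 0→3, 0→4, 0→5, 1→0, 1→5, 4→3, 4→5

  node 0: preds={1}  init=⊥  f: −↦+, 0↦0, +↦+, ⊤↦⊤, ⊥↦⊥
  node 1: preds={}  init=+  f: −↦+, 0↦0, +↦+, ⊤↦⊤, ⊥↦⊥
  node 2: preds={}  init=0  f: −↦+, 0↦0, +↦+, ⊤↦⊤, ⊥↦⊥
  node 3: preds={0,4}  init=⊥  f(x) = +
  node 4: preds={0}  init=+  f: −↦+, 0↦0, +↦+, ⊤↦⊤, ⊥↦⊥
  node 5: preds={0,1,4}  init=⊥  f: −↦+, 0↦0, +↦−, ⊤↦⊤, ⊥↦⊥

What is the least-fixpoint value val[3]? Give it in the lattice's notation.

Trace (6 dequeues):
  [1] u=0 | in + | out + | prev ⊥ | push {}
  [2] u=1 | in ⊥ | out + | ==
  [3] u=2 | in ⊥ | out 0 | ==
  [4] u=3 | in + | out + | prev ⊥ | push {}
  [5] u=4 | in + | out + | ==
  [6] u=5 | in + | out − | prev ⊥ | push {}

Converged values:
  [0] +
  [1] +
  [2] 0
  [3] +
  [4] +
  [5] −

+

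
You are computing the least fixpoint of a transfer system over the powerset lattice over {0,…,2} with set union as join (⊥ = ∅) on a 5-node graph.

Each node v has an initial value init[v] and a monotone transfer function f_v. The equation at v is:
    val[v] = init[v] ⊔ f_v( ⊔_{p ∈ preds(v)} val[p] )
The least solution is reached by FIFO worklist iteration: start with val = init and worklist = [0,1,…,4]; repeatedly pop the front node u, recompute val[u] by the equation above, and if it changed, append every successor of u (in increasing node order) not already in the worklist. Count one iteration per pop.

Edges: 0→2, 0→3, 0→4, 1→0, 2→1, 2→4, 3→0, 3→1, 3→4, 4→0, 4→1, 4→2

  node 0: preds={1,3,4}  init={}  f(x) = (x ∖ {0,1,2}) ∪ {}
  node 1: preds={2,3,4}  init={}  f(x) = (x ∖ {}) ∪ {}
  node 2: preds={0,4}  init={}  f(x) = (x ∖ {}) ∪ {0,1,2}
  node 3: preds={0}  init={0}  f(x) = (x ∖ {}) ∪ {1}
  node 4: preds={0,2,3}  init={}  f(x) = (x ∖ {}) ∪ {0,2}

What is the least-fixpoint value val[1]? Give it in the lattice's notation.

Worklist (9 pops):
  #1 pop 0: in={0} → {} (no change)
  #2 pop 1: in={0} → {0} (was {}); enqueue [0]
  #3 pop 2: in={} → {0,1,2} (was {}); enqueue [1]
  #4 pop 3: in={} → {0,1} (was {0}); enqueue []
  #5 pop 4: in={0,1,2} → {0,1,2} (was {}); enqueue [2]
  #6 pop 0: in={0,1,2} → {} (no change)
  #7 pop 1: in={0,1,2} → {0,1,2} (was {0}); enqueue [0]
  #8 pop 2: in={0,1,2} → {0,1,2} (no change)
  #9 pop 0: in={0,1,2} → {} (no change)

Fixpoint:
  val[0] = {}
  val[1] = {0,1,2}
  val[2] = {0,1,2}
  val[3] = {0,1}
  val[4] = {0,1,2}

{0,1,2}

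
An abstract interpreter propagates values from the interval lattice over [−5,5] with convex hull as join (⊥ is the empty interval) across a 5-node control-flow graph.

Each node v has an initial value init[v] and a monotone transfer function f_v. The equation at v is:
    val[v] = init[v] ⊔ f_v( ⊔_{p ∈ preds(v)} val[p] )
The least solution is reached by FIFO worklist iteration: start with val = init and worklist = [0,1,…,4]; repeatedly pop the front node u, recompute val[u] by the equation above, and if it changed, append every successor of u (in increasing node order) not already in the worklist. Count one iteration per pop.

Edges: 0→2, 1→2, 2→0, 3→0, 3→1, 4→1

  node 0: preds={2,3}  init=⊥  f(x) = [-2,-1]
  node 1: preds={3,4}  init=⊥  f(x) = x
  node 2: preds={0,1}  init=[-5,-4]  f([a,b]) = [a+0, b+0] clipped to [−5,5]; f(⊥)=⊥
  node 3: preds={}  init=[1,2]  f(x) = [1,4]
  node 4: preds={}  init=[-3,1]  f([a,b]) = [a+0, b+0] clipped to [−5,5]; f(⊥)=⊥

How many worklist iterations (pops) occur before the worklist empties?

Worklist (9 pops):
  #1 pop 0: in=[-5,2] → [-2,-1] (was ⊥); enqueue []
  #2 pop 1: in=[-3,2] → [-3,2] (was ⊥); enqueue []
  #3 pop 2: in=[-3,2] → [-5,2] (was [-5,-4]); enqueue [0]
  #4 pop 3: in=⊥ → [1,4] (was [1,2]); enqueue [1]
  #5 pop 4: in=⊥ → [-3,1] (no change)
  #6 pop 0: in=[-5,4] → [-2,-1] (no change)
  #7 pop 1: in=[-3,4] → [-3,4] (was [-3,2]); enqueue [2]
  #8 pop 2: in=[-3,4] → [-5,4] (was [-5,2]); enqueue [0]
  #9 pop 0: in=[-5,4] → [-2,-1] (no change)

Fixpoint:
  val[0] = [-2,-1]
  val[1] = [-3,4]
  val[2] = [-5,4]
  val[3] = [1,4]
  val[4] = [-3,1]

9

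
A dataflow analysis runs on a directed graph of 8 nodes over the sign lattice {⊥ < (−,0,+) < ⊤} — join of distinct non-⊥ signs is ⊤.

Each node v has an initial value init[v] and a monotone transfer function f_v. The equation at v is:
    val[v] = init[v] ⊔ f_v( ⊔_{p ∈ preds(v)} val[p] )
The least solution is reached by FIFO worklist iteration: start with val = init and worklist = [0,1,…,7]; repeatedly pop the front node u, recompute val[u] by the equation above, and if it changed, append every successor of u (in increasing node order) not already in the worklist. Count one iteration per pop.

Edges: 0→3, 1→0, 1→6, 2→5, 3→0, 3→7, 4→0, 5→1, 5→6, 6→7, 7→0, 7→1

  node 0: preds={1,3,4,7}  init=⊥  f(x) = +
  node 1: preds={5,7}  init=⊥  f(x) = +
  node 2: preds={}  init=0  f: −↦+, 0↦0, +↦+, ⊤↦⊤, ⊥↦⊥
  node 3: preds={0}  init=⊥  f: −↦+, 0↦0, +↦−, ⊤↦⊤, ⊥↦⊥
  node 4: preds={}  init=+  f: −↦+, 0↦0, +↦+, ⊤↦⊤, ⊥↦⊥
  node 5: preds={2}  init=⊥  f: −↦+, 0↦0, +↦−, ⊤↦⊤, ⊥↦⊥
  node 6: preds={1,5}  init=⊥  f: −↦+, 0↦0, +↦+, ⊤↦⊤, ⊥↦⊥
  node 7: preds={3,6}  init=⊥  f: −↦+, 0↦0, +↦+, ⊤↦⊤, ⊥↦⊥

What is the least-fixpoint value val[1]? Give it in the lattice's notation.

+

Iteration log — 10 steps:
  step 1. node 0  ⊔preds=+  new=+  old=⊥  +wl: 
  step 2. node 1  ⊔preds=⊥  new=+  old=⊥  +wl: 0
  step 3. node 2  ⊔preds=⊥  new=0  stable
  step 4. node 3  ⊔preds=+  new=−  old=⊥  +wl: 
  step 5. node 4  ⊔preds=⊥  new=+  stable
  step 6. node 5  ⊔preds=0  new=0  old=⊥  +wl: 1
  step 7. node 6  ⊔preds=⊤  new=⊤  old=⊥  +wl: 
  step 8. node 7  ⊔preds=⊤  new=⊤  old=⊥  +wl: 
  step 9. node 0  ⊔preds=⊤  new=+  stable
  step 10. node 1  ⊔preds=⊤  new=+  stable

Least fixpoint reached:
  node 0: +
  node 1: +
  node 2: 0
  node 3: −
  node 4: +
  node 5: 0
  node 6: ⊤
  node 7: ⊤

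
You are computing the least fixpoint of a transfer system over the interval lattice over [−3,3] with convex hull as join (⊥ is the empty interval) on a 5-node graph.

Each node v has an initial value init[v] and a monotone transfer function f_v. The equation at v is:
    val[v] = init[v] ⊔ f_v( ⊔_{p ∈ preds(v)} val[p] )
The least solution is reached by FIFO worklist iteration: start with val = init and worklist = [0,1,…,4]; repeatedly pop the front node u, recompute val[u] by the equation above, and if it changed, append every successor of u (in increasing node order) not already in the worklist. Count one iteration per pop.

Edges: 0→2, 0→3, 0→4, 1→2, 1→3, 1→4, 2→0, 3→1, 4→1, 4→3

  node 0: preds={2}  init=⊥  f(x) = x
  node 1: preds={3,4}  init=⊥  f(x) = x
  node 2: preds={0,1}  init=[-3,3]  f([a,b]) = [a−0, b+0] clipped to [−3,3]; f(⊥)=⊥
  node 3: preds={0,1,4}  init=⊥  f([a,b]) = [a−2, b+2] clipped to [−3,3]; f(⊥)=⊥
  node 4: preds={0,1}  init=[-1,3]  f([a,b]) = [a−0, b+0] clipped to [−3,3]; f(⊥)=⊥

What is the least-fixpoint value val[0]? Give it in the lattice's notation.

[-3,3]

Trace (9 dequeues):
  [1] u=0 | in [-3,3] | out [-3,3] | prev ⊥ | push {}
  [2] u=1 | in [-1,3] | out [-1,3] | prev ⊥ | push {}
  [3] u=2 | in [-3,3] | out [-3,3] | ==
  [4] u=3 | in [-3,3] | out [-3,3] | prev ⊥ | push {1}
  [5] u=4 | in [-3,3] | out [-3,3] | prev [-1,3] | push {3}
  [6] u=1 | in [-3,3] | out [-3,3] | prev [-1,3] | push {2,4}
  [7] u=3 | in [-3,3] | out [-3,3] | ==
  [8] u=2 | in [-3,3] | out [-3,3] | ==
  [9] u=4 | in [-3,3] | out [-3,3] | ==

Converged values:
  [0] [-3,3]
  [1] [-3,3]
  [2] [-3,3]
  [3] [-3,3]
  [4] [-3,3]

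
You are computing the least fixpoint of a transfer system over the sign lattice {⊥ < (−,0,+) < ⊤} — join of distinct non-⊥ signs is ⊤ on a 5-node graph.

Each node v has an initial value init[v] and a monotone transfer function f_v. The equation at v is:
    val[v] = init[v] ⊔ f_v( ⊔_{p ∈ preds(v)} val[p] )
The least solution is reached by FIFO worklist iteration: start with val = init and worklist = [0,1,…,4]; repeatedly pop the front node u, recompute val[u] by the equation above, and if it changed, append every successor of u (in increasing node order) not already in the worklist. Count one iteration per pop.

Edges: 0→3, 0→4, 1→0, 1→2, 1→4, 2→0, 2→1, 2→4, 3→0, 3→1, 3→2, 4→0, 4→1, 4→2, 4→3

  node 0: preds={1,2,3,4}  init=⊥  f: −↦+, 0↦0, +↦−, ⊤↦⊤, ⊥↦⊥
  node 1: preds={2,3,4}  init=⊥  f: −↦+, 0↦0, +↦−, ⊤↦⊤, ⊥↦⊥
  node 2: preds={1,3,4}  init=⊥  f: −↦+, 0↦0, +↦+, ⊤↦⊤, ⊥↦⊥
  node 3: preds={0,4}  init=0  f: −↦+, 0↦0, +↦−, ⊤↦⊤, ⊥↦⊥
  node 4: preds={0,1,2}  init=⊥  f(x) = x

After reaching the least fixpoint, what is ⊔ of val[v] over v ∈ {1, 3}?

0

Iteration log — 9 steps:
  step 1. node 0  ⊔preds=0  new=0  old=⊥  +wl: 
  step 2. node 1  ⊔preds=0  new=0  old=⊥  +wl: 0
  step 3. node 2  ⊔preds=0  new=0  old=⊥  +wl: 1
  step 4. node 3  ⊔preds=0  new=0  stable
  step 5. node 4  ⊔preds=0  new=0  old=⊥  +wl: 2,3
  step 6. node 0  ⊔preds=0  new=0  stable
  step 7. node 1  ⊔preds=0  new=0  stable
  step 8. node 2  ⊔preds=0  new=0  stable
  step 9. node 3  ⊔preds=0  new=0  stable

Least fixpoint reached:
  node 0: 0
  node 1: 0
  node 2: 0
  node 3: 0
  node 4: 0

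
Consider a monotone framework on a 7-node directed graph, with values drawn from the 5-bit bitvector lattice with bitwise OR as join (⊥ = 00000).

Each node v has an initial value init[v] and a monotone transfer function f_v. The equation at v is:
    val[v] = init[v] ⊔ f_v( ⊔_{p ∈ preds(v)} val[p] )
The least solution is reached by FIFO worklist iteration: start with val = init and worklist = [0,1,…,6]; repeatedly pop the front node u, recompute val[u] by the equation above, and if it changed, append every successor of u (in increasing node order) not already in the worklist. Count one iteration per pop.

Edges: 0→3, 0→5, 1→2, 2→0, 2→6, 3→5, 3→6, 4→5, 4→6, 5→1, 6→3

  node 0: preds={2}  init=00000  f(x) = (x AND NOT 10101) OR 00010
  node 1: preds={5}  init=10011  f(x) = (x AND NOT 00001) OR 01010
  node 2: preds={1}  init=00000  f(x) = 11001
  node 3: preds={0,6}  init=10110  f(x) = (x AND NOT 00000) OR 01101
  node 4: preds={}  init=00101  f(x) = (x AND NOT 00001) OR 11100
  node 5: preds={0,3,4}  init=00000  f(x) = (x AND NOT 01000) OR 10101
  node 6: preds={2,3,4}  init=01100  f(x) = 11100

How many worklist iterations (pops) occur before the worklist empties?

12

Iteration log — 12 steps:
  step 1. node 0  ⊔preds=00000  new=00010  old=00000  +wl: 
  step 2. node 1  ⊔preds=00000  new=11011  old=10011  +wl: 
  step 3. node 2  ⊔preds=11011  new=11001  old=00000  +wl: 0
  step 4. node 3  ⊔preds=01110  new=11111  old=10110  +wl: 
  step 5. node 4  ⊔preds=00000  new=11101  old=00101  +wl: 
  step 6. node 5  ⊔preds=11111  new=10111  old=00000  +wl: 1
  step 7. node 6  ⊔preds=11111  new=11100  old=01100  +wl: 3
  step 8. node 0  ⊔preds=11001  new=01010  old=00010  +wl: 5
  step 9. node 1  ⊔preds=10111  new=11111  old=11011  +wl: 2
  step 10. node 3  ⊔preds=11110  new=11111  stable
  step 11. node 5  ⊔preds=11111  new=10111  stable
  step 12. node 2  ⊔preds=11111  new=11001  stable

Least fixpoint reached:
  node 0: 01010
  node 1: 11111
  node 2: 11001
  node 3: 11111
  node 4: 11101
  node 5: 10111
  node 6: 11100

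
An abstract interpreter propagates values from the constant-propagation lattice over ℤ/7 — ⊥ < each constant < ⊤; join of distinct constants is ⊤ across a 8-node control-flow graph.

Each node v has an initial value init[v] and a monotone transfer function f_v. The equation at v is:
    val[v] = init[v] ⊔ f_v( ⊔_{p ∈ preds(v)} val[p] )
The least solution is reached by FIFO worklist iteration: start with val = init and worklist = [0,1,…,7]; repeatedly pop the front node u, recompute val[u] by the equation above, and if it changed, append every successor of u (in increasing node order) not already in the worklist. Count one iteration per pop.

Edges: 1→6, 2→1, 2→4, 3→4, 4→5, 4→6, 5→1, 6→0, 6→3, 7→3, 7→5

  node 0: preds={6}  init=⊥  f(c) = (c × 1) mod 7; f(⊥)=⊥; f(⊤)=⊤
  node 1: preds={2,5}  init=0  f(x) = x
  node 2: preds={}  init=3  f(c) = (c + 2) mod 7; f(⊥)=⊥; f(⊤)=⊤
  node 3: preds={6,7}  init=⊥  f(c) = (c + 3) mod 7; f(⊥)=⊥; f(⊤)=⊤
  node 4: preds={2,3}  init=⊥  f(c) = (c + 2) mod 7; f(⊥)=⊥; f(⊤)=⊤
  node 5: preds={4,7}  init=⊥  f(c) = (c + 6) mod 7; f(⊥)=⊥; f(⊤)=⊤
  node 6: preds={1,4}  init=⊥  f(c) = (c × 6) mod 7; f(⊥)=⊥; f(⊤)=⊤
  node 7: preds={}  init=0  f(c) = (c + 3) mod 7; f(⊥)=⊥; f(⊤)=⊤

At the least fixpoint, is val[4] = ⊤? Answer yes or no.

Trace (14 dequeues):
  [1] u=0 | in ⊥ | out ⊥ | ==
  [2] u=1 | in 3 | out ⊤ | prev 0 | push {}
  [3] u=2 | in ⊥ | out 3 | ==
  [4] u=3 | in 0 | out 3 | prev ⊥ | push {}
  [5] u=4 | in 3 | out 5 | prev ⊥ | push {}
  [6] u=5 | in ⊤ | out ⊤ | prev ⊥ | push {1}
  [7] u=6 | in ⊤ | out ⊤ | prev ⊥ | push {0,3}
  [8] u=7 | in ⊥ | out 0 | ==
  [9] u=1 | in ⊤ | out ⊤ | ==
  [10] u=0 | in ⊤ | out ⊤ | prev ⊥ | push {}
  [11] u=3 | in ⊤ | out ⊤ | prev 3 | push {4}
  [12] u=4 | in ⊤ | out ⊤ | prev 5 | push {5,6}
  [13] u=5 | in ⊤ | out ⊤ | ==
  [14] u=6 | in ⊤ | out ⊤ | ==

Converged values:
  [0] ⊤
  [1] ⊤
  [2] 3
  [3] ⊤
  [4] ⊤
  [5] ⊤
  [6] ⊤
  [7] 0

yes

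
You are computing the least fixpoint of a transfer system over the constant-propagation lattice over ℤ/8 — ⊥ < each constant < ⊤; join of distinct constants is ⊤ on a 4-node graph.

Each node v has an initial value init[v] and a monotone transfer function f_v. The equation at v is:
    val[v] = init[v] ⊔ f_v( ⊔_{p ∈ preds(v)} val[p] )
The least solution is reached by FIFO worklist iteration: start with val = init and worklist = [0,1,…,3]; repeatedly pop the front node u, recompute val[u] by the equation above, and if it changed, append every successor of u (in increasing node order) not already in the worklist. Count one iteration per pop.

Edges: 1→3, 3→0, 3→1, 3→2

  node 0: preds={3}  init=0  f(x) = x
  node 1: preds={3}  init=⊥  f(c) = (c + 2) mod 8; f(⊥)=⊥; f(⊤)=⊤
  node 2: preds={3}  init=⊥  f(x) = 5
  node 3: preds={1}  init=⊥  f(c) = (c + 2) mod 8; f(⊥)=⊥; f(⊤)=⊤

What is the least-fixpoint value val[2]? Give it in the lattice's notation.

5

Worklist (4 pops):
  #1 pop 0: in=⊥ → 0 (no change)
  #2 pop 1: in=⊥ → ⊥ (no change)
  #3 pop 2: in=⊥ → 5 (was ⊥); enqueue []
  #4 pop 3: in=⊥ → ⊥ (no change)

Fixpoint:
  val[0] = 0
  val[1] = ⊥
  val[2] = 5
  val[3] = ⊥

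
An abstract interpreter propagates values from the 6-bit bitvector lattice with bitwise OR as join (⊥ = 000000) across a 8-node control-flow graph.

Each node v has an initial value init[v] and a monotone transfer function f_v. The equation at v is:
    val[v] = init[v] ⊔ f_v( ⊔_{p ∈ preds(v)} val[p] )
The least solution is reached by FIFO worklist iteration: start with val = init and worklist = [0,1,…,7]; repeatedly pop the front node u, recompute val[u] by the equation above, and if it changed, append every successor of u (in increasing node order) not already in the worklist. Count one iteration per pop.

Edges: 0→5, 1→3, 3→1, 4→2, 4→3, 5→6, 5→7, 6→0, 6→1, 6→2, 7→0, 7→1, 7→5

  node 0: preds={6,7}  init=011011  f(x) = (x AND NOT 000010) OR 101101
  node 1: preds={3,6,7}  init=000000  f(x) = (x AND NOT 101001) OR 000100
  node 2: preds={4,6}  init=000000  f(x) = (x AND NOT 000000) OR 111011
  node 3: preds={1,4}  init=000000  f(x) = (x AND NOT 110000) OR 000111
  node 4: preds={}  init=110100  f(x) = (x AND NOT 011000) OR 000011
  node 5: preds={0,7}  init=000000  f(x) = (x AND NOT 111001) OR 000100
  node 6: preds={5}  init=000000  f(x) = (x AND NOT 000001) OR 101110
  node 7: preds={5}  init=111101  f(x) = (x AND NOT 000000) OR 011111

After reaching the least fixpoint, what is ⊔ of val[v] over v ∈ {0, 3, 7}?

111111

Trace (13 dequeues):
  [1] u=0 | in 111101 | out 111111 | prev 011011 | push {}
  [2] u=1 | in 111101 | out 010100 | prev 000000 | push {}
  [3] u=2 | in 110100 | out 111111 | prev 000000 | push {}
  [4] u=3 | in 110100 | out 000111 | prev 000000 | push {1}
  [5] u=4 | in 000000 | out 110111 | prev 110100 | push {2,3}
  [6] u=5 | in 111111 | out 000110 | prev 000000 | push {}
  [7] u=6 | in 000110 | out 101110 | prev 000000 | push {0}
  [8] u=7 | in 000110 | out 111111 | prev 111101 | push {5}
  [9] u=1 | in 111111 | out 010110 | prev 010100 | push {}
  [10] u=2 | in 111111 | out 111111 | ==
  [11] u=3 | in 110111 | out 000111 | ==
  [12] u=0 | in 111111 | out 111111 | ==
  [13] u=5 | in 111111 | out 000110 | ==

Converged values:
  [0] 111111
  [1] 010110
  [2] 111111
  [3] 000111
  [4] 110111
  [5] 000110
  [6] 101110
  [7] 111111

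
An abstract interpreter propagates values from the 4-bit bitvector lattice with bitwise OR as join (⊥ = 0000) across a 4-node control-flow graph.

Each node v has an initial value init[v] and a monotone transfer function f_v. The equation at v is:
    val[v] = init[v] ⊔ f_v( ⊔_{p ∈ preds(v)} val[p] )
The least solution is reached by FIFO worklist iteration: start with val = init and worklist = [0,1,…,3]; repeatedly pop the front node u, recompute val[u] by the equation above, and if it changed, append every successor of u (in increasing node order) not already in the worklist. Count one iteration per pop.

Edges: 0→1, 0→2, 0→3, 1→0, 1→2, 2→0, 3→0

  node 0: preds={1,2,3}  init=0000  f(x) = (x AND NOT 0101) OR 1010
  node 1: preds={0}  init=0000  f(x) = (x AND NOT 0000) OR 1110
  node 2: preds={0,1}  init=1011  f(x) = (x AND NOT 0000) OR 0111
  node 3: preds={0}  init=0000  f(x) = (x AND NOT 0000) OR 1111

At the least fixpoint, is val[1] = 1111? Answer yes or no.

Trace (5 dequeues):
  [1] u=0 | in 1011 | out 1010 | prev 0000 | push {}
  [2] u=1 | in 1010 | out 1110 | prev 0000 | push {0}
  [3] u=2 | in 1110 | out 1111 | prev 1011 | push {}
  [4] u=3 | in 1010 | out 1111 | prev 0000 | push {}
  [5] u=0 | in 1111 | out 1010 | ==

Converged values:
  [0] 1010
  [1] 1110
  [2] 1111
  [3] 1111

no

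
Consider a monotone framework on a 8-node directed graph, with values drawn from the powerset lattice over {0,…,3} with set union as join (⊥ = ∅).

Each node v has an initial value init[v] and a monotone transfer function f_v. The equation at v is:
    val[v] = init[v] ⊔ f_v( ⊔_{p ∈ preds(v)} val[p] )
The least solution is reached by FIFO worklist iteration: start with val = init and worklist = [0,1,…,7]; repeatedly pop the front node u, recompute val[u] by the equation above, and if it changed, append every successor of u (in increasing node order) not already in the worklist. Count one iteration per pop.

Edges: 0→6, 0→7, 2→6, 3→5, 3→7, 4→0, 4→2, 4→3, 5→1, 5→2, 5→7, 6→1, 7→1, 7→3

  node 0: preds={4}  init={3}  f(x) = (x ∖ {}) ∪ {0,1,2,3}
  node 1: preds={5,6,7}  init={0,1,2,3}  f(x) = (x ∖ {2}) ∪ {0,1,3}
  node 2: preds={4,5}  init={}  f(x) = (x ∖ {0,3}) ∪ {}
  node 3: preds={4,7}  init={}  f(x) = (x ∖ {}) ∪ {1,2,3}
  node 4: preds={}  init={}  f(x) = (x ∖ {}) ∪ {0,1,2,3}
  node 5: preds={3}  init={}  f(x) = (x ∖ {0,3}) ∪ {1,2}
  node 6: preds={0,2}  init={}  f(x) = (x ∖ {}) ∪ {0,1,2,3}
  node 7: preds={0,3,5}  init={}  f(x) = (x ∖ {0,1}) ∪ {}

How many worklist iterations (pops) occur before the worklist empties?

15

Trace (15 dequeues):
  [1] u=0 | in {} | out {0,1,2,3} | prev {3} | push {}
  [2] u=1 | in {} | out {0,1,2,3} | ==
  [3] u=2 | in {} | out {} | ==
  [4] u=3 | in {} | out {1,2,3} | prev {} | push {}
  [5] u=4 | in {} | out {0,1,2,3} | prev {} | push {0,2,3}
  [6] u=5 | in {1,2,3} | out {1,2} | prev {} | push {1}
  [7] u=6 | in {0,1,2,3} | out {0,1,2,3} | prev {} | push {}
  [8] u=7 | in {0,1,2,3} | out {2,3} | prev {} | push {}
  [9] u=0 | in {0,1,2,3} | out {0,1,2,3} | ==
  [10] u=2 | in {0,1,2,3} | out {1,2} | prev {} | push {6}
  [11] u=3 | in {0,1,2,3} | out {0,1,2,3} | prev {1,2,3} | push {5,7}
  [12] u=1 | in {0,1,2,3} | out {0,1,2,3} | ==
  [13] u=6 | in {0,1,2,3} | out {0,1,2,3} | ==
  [14] u=5 | in {0,1,2,3} | out {1,2} | ==
  [15] u=7 | in {0,1,2,3} | out {2,3} | ==

Converged values:
  [0] {0,1,2,3}
  [1] {0,1,2,3}
  [2] {1,2}
  [3] {0,1,2,3}
  [4] {0,1,2,3}
  [5] {1,2}
  [6] {0,1,2,3}
  [7] {2,3}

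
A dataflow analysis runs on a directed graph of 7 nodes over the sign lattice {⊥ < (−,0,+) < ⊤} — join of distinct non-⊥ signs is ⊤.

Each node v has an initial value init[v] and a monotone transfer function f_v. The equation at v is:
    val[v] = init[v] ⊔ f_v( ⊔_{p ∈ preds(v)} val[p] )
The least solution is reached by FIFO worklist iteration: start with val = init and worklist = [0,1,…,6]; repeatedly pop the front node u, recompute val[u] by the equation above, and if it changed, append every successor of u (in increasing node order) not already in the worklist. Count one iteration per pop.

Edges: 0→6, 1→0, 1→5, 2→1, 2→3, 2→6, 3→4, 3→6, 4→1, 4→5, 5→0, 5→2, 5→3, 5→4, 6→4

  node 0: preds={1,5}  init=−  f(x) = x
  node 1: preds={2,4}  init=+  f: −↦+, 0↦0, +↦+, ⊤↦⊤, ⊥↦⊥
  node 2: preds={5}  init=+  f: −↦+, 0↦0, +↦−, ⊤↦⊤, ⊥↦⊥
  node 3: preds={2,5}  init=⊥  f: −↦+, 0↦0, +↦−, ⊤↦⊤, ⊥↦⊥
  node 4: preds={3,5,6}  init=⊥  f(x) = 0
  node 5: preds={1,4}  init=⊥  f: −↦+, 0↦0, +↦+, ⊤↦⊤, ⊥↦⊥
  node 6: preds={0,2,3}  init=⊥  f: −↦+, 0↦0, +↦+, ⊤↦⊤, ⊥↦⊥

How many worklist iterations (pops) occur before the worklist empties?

15

Iteration log — 15 steps:
  step 1. node 0  ⊔preds=+  new=⊤  old=−  +wl: 
  step 2. node 1  ⊔preds=+  new=+  stable
  step 3. node 2  ⊔preds=⊥  new=+  stable
  step 4. node 3  ⊔preds=+  new=−  old=⊥  +wl: 
  step 5. node 4  ⊔preds=−  new=0  old=⊥  +wl: 1
  step 6. node 5  ⊔preds=⊤  new=⊤  old=⊥  +wl: 0,2,3,4
  step 7. node 6  ⊔preds=⊤  new=⊤  old=⊥  +wl: 
  step 8. node 1  ⊔preds=⊤  new=⊤  old=+  +wl: 5
  step 9. node 0  ⊔preds=⊤  new=⊤  stable
  step 10. node 2  ⊔preds=⊤  new=⊤  old=+  +wl: 1,6
  step 11. node 3  ⊔preds=⊤  new=⊤  old=−  +wl: 
  step 12. node 4  ⊔preds=⊤  new=0  stable
  step 13. node 5  ⊔preds=⊤  new=⊤  stable
  step 14. node 1  ⊔preds=⊤  new=⊤  stable
  step 15. node 6  ⊔preds=⊤  new=⊤  stable

Least fixpoint reached:
  node 0: ⊤
  node 1: ⊤
  node 2: ⊤
  node 3: ⊤
  node 4: 0
  node 5: ⊤
  node 6: ⊤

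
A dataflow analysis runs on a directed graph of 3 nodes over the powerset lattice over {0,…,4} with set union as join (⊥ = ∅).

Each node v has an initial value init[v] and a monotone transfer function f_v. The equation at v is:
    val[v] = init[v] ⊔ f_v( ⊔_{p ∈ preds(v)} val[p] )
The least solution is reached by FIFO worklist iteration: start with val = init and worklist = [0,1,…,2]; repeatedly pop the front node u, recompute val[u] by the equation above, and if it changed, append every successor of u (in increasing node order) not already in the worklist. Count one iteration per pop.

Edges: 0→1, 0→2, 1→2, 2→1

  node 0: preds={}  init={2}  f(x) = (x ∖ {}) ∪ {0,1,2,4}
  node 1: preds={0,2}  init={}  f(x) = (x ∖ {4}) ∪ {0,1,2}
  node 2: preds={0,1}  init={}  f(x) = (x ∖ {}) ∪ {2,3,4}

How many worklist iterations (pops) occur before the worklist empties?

Worklist (5 pops):
  #1 pop 0: in={} → {0,1,2,4} (was {2}); enqueue []
  #2 pop 1: in={0,1,2,4} → {0,1,2} (was {}); enqueue []
  #3 pop 2: in={0,1,2,4} → {0,1,2,3,4} (was {}); enqueue [1]
  #4 pop 1: in={0,1,2,3,4} → {0,1,2,3} (was {0,1,2}); enqueue [2]
  #5 pop 2: in={0,1,2,3,4} → {0,1,2,3,4} (no change)

Fixpoint:
  val[0] = {0,1,2,4}
  val[1] = {0,1,2,3}
  val[2] = {0,1,2,3,4}

5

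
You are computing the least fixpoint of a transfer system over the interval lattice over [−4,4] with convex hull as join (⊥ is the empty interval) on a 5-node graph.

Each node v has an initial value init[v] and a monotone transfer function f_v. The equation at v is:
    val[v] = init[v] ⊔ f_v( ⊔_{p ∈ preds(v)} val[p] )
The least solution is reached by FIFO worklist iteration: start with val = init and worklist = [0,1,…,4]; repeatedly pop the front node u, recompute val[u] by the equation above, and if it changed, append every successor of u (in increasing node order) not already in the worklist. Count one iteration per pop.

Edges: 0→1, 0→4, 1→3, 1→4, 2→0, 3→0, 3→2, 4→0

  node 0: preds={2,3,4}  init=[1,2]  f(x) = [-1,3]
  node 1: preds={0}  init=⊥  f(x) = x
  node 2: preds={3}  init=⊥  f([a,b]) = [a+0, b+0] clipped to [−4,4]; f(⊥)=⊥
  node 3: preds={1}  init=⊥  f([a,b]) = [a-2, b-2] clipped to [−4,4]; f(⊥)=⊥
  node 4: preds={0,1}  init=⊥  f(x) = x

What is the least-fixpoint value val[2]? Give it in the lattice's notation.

Iteration log — 8 steps:
  step 1. node 0  ⊔preds=⊥  new=[-1,3]  old=[1,2]  +wl: 
  step 2. node 1  ⊔preds=[-1,3]  new=[-1,3]  old=⊥  +wl: 
  step 3. node 2  ⊔preds=⊥  new=⊥  stable
  step 4. node 3  ⊔preds=[-1,3]  new=[-3,1]  old=⊥  +wl: 0,2
  step 5. node 4  ⊔preds=[-1,3]  new=[-1,3]  old=⊥  +wl: 
  step 6. node 0  ⊔preds=[-3,3]  new=[-1,3]  stable
  step 7. node 2  ⊔preds=[-3,1]  new=[-3,1]  old=⊥  +wl: 0
  step 8. node 0  ⊔preds=[-3,3]  new=[-1,3]  stable

Least fixpoint reached:
  node 0: [-1,3]
  node 1: [-1,3]
  node 2: [-3,1]
  node 3: [-3,1]
  node 4: [-1,3]

[-3,1]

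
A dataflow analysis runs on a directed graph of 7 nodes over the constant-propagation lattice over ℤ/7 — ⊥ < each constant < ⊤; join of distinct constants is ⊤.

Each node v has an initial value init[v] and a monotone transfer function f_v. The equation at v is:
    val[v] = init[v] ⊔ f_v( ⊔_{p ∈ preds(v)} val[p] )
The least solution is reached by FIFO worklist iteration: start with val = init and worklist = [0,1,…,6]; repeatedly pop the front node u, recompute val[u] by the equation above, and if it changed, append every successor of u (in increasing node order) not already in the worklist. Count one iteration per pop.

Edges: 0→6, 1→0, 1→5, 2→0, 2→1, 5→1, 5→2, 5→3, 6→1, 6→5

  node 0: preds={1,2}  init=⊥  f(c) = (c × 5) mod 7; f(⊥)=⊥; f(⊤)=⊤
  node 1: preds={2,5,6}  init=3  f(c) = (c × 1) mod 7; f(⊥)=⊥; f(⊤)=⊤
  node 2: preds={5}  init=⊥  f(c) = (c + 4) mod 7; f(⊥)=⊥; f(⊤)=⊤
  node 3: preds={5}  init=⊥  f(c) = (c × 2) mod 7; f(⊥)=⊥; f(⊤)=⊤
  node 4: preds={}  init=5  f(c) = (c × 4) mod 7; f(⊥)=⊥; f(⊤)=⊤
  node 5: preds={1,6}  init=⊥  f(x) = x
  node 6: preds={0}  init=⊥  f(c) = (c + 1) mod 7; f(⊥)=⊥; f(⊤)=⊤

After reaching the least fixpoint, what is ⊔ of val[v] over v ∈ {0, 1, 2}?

⊤

Iteration log — 19 steps:
  step 1. node 0  ⊔preds=3  new=1  old=⊥  +wl: 
  step 2. node 1  ⊔preds=⊥  new=3  stable
  step 3. node 2  ⊔preds=⊥  new=⊥  stable
  step 4. node 3  ⊔preds=⊥  new=⊥  stable
  step 5. node 4  ⊔preds=⊥  new=5  stable
  step 6. node 5  ⊔preds=3  new=3  old=⊥  +wl: 1,2,3
  step 7. node 6  ⊔preds=1  new=2  old=⊥  +wl: 5
  step 8. node 1  ⊔preds=⊤  new=⊤  old=3  +wl: 0
  step 9. node 2  ⊔preds=3  new=0  old=⊥  +wl: 1
  step 10. node 3  ⊔preds=3  new=6  old=⊥  +wl: 
  step 11. node 5  ⊔preds=⊤  new=⊤  old=3  +wl: 2,3
  step 12. node 0  ⊔preds=⊤  new=⊤  old=1  +wl: 6
  step 13. node 1  ⊔preds=⊤  new=⊤  stable
  step 14. node 2  ⊔preds=⊤  new=⊤  old=0  +wl: 0,1
  step 15. node 3  ⊔preds=⊤  new=⊤  old=6  +wl: 
  step 16. node 6  ⊔preds=⊤  new=⊤  old=2  +wl: 5
  step 17. node 0  ⊔preds=⊤  new=⊤  stable
  step 18. node 1  ⊔preds=⊤  new=⊤  stable
  step 19. node 5  ⊔preds=⊤  new=⊤  stable

Least fixpoint reached:
  node 0: ⊤
  node 1: ⊤
  node 2: ⊤
  node 3: ⊤
  node 4: 5
  node 5: ⊤
  node 6: ⊤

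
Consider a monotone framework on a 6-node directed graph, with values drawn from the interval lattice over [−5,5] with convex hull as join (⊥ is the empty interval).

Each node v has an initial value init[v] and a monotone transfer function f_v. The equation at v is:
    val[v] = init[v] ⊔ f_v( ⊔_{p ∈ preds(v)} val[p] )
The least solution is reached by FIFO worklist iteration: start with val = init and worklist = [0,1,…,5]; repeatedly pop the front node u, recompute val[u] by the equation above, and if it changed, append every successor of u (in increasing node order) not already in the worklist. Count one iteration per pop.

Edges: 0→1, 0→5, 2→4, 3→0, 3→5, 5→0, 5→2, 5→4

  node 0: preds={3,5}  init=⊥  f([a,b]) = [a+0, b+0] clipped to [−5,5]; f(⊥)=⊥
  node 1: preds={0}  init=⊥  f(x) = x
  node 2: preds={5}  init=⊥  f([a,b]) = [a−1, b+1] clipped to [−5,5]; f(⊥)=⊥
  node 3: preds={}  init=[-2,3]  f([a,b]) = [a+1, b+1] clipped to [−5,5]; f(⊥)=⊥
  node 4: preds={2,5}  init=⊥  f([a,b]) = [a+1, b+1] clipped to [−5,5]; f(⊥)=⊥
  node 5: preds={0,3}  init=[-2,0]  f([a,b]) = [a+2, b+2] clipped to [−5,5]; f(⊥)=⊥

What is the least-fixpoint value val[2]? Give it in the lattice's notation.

[-3,5]

Trace (11 dequeues):
  [1] u=0 | in [-2,3] | out [-2,3] | prev ⊥ | push {}
  [2] u=1 | in [-2,3] | out [-2,3] | prev ⊥ | push {}
  [3] u=2 | in [-2,0] | out [-3,1] | prev ⊥ | push {}
  [4] u=3 | in ⊥ | out [-2,3] | ==
  [5] u=4 | in [-3,1] | out [-2,2] | prev ⊥ | push {}
  [6] u=5 | in [-2,3] | out [-2,5] | prev [-2,0] | push {0,2,4}
  [7] u=0 | in [-2,5] | out [-2,5] | prev [-2,3] | push {1,5}
  [8] u=2 | in [-2,5] | out [-3,5] | prev [-3,1] | push {}
  [9] u=4 | in [-3,5] | out [-2,5] | prev [-2,2] | push {}
  [10] u=1 | in [-2,5] | out [-2,5] | prev [-2,3] | push {}
  [11] u=5 | in [-2,5] | out [-2,5] | ==

Converged values:
  [0] [-2,5]
  [1] [-2,5]
  [2] [-3,5]
  [3] [-2,3]
  [4] [-2,5]
  [5] [-2,5]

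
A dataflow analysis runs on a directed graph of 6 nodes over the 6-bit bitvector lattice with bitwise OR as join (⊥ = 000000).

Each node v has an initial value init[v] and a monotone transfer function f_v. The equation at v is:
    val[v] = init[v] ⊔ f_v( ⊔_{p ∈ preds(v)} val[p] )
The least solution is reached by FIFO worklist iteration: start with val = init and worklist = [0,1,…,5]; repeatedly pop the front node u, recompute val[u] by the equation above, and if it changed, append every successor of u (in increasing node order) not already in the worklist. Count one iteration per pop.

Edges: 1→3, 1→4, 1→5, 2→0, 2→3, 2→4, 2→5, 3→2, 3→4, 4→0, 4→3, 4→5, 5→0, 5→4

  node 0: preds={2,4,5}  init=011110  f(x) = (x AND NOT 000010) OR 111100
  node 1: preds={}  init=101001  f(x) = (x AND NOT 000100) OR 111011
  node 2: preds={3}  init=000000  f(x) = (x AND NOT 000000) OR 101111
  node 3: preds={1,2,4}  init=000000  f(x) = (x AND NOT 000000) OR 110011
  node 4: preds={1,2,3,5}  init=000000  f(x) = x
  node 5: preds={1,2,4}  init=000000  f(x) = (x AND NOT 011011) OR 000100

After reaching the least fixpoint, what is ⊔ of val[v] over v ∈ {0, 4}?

Worklist (12 pops):
  #1 pop 0: in=000000 → 111110 (was 011110); enqueue []
  #2 pop 1: in=000000 → 111011 (was 101001); enqueue []
  #3 pop 2: in=000000 → 101111 (was 000000); enqueue [0]
  #4 pop 3: in=111111 → 111111 (was 000000); enqueue [2]
  #5 pop 4: in=111111 → 111111 (was 000000); enqueue [3]
  #6 pop 5: in=111111 → 100100 (was 000000); enqueue [4]
  #7 pop 0: in=111111 → 111111 (was 111110); enqueue []
  #8 pop 2: in=111111 → 111111 (was 101111); enqueue [0,5]
  #9 pop 3: in=111111 → 111111 (no change)
  #10 pop 4: in=111111 → 111111 (no change)
  #11 pop 0: in=111111 → 111111 (no change)
  #12 pop 5: in=111111 → 100100 (no change)

Fixpoint:
  val[0] = 111111
  val[1] = 111011
  val[2] = 111111
  val[3] = 111111
  val[4] = 111111
  val[5] = 100100

111111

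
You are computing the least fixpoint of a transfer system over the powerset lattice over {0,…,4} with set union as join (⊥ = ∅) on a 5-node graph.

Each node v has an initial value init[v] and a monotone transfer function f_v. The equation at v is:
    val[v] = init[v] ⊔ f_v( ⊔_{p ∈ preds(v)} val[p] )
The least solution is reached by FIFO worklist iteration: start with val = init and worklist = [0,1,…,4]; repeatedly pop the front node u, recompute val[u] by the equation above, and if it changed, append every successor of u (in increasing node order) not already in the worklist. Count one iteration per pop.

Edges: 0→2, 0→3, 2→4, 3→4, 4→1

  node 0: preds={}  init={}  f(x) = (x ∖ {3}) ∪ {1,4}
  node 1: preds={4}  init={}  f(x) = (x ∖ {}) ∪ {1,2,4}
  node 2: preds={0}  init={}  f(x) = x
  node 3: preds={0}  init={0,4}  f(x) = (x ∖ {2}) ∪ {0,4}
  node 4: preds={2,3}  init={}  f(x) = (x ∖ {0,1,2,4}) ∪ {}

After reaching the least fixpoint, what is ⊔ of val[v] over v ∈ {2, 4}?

{1,4}

Worklist (5 pops):
  #1 pop 0: in={} → {1,4} (was {}); enqueue []
  #2 pop 1: in={} → {1,2,4} (was {}); enqueue []
  #3 pop 2: in={1,4} → {1,4} (was {}); enqueue []
  #4 pop 3: in={1,4} → {0,1,4} (was {0,4}); enqueue []
  #5 pop 4: in={0,1,4} → {} (no change)

Fixpoint:
  val[0] = {1,4}
  val[1] = {1,2,4}
  val[2] = {1,4}
  val[3] = {0,1,4}
  val[4] = {}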